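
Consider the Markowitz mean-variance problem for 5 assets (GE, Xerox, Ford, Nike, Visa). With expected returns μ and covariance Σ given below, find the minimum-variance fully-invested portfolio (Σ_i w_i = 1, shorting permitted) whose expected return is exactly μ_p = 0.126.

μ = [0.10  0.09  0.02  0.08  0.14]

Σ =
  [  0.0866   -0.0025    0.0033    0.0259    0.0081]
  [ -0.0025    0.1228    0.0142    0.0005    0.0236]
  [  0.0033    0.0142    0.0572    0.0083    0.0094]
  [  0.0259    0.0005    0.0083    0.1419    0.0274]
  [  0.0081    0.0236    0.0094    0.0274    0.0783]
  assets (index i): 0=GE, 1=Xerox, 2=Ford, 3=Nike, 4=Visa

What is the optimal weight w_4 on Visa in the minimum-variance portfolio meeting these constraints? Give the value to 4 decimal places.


u=Σ⁻¹μ = [1.0023  0.4708  -0.0882  0.0906  1.5213]
v=Σ⁻¹𝟙 = [9.5653  5.2790  13.9556  3.0267  7.4562]
a=μᵀu=0.361065  b=𝟙ᵀu=2.996762  c=𝟙ᵀv=39.282884  D=ac−b²=5.203077
λ₁=(c·0.126−b)/D = (39.282884·0.126−2.996762)/5.203077 = 0.375332
λ₂=(a−b·0.126)/D = (0.361065−2.996762·0.126)/5.203077 = -0.003176
w* = 0.375332·u + -0.003176·v:
  w_0 = 0.375332·1.0023 + -0.003176·9.5653 = 0.3458  (GE)
  w_1 = 0.375332·0.4708 + -0.003176·5.2790 = 0.1599  (Xerox)
  w_2 = 0.375332·-0.0882 + -0.003176·13.9556 = -0.0774  (Ford)
  w_3 = 0.375332·0.0906 + -0.003176·3.0267 = 0.0244  (Nike)
  w_4 = 0.375332·1.5213 + -0.003176·7.4562 = 0.5473  (Visa)
Σw_i=1.0000  μᵀw=0.1260
σ²=wᵀΣw=λ₁·μ_p+λ₂ = 0.375332·0.126 + -0.003176 = 0.044115 ≈ 0.0441

0.5473


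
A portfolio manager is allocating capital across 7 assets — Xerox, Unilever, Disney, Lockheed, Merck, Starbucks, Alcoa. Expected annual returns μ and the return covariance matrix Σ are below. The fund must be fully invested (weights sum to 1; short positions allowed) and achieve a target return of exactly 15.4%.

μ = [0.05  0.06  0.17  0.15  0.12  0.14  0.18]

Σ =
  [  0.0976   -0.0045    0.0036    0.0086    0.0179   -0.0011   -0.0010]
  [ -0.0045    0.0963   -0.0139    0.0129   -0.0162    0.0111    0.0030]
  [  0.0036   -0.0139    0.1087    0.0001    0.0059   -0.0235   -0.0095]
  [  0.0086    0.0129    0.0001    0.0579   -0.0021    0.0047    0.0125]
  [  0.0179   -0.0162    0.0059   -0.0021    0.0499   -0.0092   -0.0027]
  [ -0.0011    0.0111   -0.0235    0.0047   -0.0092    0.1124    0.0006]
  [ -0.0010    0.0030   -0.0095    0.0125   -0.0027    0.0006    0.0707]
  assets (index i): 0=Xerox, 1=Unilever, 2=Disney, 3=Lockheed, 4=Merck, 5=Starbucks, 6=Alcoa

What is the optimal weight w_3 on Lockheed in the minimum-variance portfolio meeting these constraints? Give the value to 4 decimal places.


0.1730

u=Σ⁻¹μ = [-0.2004  0.9074  2.1234  1.8283  3.0603  1.7583  2.5687]
v=Σ⁻¹𝟙 = [5.2895  13.4439  13.2423  10.2686  24.3445  11.8757  14.4414]
a=μᵀu=1.755409  b=𝟙ᵀu=12.045979  c=𝟙ᵀv=92.905850  D=ac−b²=17.982178
λ₁=(c·0.154−b)/D = (92.905850·0.154−12.045979)/17.982178 = 0.125765
λ₂=(a−b·0.154)/D = (1.755409−12.045979·0.154)/17.982178 = -0.005543
w* = 0.125765·u + -0.005543·v:
  w_0 = 0.125765·-0.2004 + -0.005543·5.2895 = -0.0545  (Xerox)
  w_1 = 0.125765·0.9074 + -0.005543·13.4439 = 0.0396  (Unilever)
  w_2 = 0.125765·2.1234 + -0.005543·13.2423 = 0.1937  (Disney)
  w_3 = 0.125765·1.8283 + -0.005543·10.2686 = 0.1730  (Lockheed)
  w_4 = 0.125765·3.0603 + -0.005543·24.3445 = 0.2499  (Merck)
  w_5 = 0.125765·1.7583 + -0.005543·11.8757 = 0.1553  (Starbucks)
  w_6 = 0.125765·2.5687 + -0.005543·14.4414 = 0.2430  (Alcoa)
Σw_i=1.0000  μᵀw=0.1540
σ²=wᵀΣw=λ₁·μ_p+λ₂ = 0.125765·0.154 + -0.005543 = 0.013825 ≈ 0.0138


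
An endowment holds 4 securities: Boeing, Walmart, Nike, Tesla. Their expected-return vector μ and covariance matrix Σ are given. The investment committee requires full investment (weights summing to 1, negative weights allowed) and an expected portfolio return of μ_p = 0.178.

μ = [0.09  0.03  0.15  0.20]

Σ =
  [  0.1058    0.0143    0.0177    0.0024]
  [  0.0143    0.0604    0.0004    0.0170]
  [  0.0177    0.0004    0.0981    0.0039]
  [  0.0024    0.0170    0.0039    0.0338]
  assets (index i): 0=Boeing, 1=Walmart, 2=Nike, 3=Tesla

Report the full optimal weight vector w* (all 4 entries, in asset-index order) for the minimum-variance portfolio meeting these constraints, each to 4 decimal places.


u=Σ⁻¹μ = [0.7151  -1.5075  1.1481  6.4921]
v=Σ⁻¹𝟙 = [6.4526  8.1989  8.0389  24.0764]
a=μᵀu=1.489766  b=𝟙ᵀu=6.847800  c=𝟙ᵀv=46.766716  D=ac−b²=22.779099
λ₁=(c·0.178−b)/D = (46.766716·0.178−6.847800)/22.779099 = 0.064826
λ₂=(a−b·0.178)/D = (1.489766−6.847800·0.178)/22.779099 = 0.011891
w* = 0.064826·u + 0.011891·v:
  w_0 = 0.064826·0.7151 + 0.011891·6.4526 = 0.1231  (Boeing)
  w_1 = 0.064826·-1.5075 + 0.011891·8.1989 = -0.0002  (Walmart)
  w_2 = 0.064826·1.1481 + 0.011891·8.0389 = 0.1700  (Nike)
  w_3 = 0.064826·6.4921 + 0.011891·24.0764 = 0.7071  (Tesla)
Σw_i=1.0000  μᵀw=0.1780
σ²=wᵀΣw=λ₁·μ_p+λ₂ = 0.064826·0.178 + 0.011891 = 0.023430 ≈ 0.0234

0.1231  -0.0002  0.1700  0.7071


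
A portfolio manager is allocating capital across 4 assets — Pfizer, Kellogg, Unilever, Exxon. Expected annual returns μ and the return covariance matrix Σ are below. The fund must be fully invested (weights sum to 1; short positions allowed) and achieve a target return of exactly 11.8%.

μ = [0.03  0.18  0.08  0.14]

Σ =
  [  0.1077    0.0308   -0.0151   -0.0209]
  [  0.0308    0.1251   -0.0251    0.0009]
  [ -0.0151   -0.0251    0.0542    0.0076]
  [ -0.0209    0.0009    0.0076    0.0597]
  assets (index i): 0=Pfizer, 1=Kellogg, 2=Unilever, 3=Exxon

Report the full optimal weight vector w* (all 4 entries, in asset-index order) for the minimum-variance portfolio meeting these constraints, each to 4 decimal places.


0.1058  0.2365  0.3303  0.3273

p=Σ⁻¹μ = [0.5152  1.7177  2.1020  2.2319]
q=Σ⁻¹𝟙 = [13.5247  9.3436  23.9803  18.2916]
a=μᵀp=0.805275  b=𝟙ᵀp=6.566829  c=𝟙ᵀq=65.140175  D=ac−b²=9.332482
λ₁=(c·0.118−b)/D = (65.140175·0.118−6.566829)/9.332482 = 0.119980
λ₂=(a−b·0.118)/D = (0.805275−6.566829·0.118)/9.332482 = 0.003256
w* = 0.119980·p + 0.003256·q:
  w_0 = 0.119980·0.5152 + 0.003256·13.5247 = 0.1058  (Pfizer)
  w_1 = 0.119980·1.7177 + 0.003256·9.3436 = 0.2365  (Kellogg)
  w_2 = 0.119980·2.1020 + 0.003256·23.9803 = 0.3303  (Unilever)
  w_3 = 0.119980·2.2319 + 0.003256·18.2916 = 0.3273  (Exxon)
Σw_i=1.0000  μᵀw=0.1180
σ²=wᵀΣw=λ₁·μ_p+λ₂ = 0.119980·0.118 + 0.003256 = 0.017414 ≈ 0.0174


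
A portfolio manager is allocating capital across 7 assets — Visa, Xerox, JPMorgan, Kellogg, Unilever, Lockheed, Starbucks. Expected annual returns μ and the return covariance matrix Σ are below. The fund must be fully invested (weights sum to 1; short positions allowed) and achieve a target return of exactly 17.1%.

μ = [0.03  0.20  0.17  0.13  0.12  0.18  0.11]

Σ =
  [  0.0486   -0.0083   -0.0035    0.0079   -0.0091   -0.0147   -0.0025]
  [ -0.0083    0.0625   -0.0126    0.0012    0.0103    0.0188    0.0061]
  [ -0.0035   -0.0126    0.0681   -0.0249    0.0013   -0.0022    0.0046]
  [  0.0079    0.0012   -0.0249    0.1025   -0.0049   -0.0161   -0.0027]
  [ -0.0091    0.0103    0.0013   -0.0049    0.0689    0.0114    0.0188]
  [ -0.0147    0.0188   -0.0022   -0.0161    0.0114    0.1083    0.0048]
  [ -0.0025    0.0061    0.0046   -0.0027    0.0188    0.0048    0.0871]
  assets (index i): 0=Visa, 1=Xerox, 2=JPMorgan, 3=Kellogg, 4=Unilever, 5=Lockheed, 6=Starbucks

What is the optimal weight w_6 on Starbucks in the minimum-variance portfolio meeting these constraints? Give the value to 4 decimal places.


0.0198

x=Σ⁻¹μ = [1.8464  3.5017  4.1080  2.4039  1.1279  1.6005  0.5966]
y=Σ⁻¹𝟙 = [29.0422  18.5004  25.0868  15.9371  12.5131  11.2213  6.8688]
a=μᵀx=2.255649  b=𝟙ᵀx=15.184891  c=𝟙ᵀy=119.169618  D=ac−b²=38.223904
λ₁=(c·0.171−b)/D = (119.169618·0.171−15.184891)/38.223904 = 0.135860
λ₂=(a−b·0.171)/D = (2.255649−15.184891·0.171)/38.223904 = -0.008920
w* = 0.135860·x + -0.008920·y:
  w_0 = 0.135860·1.8464 + -0.008920·29.0422 = -0.0082  (Visa)
  w_1 = 0.135860·3.5017 + -0.008920·18.5004 = 0.3107  (Xerox)
  w_2 = 0.135860·4.1080 + -0.008920·25.0868 = 0.3343  (JPMorgan)
  w_3 = 0.135860·2.4039 + -0.008920·15.9371 = 0.1844  (Kellogg)
  w_4 = 0.135860·1.1279 + -0.008920·12.5131 = 0.0416  (Unilever)
  w_5 = 0.135860·1.6005 + -0.008920·11.2213 = 0.1173  (Lockheed)
  w_6 = 0.135860·0.5966 + -0.008920·6.8688 = 0.0198  (Starbucks)
Σw_i=1.0000  μᵀw=0.1710
σ²=wᵀΣw=λ₁·μ_p+λ₂ = 0.135860·0.171 + -0.008920 = 0.014312 ≈ 0.0143


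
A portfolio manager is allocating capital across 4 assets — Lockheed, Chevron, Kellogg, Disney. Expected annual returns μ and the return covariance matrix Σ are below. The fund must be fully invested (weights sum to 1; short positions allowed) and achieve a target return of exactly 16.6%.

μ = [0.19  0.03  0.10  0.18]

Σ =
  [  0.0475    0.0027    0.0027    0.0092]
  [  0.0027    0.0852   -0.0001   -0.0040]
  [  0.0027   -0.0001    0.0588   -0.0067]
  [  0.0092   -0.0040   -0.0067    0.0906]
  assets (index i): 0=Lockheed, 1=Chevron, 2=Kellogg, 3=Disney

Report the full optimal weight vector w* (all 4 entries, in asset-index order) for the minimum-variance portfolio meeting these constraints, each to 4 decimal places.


0.5186  0.0098  0.2214  0.2502

p=Σ⁻¹μ = [3.5397  0.3251  1.7404  1.7704]
q=Σ⁻¹𝟙 = [17.2413  11.7323  17.4997  11.0989]
a=μᵀp=1.175005  b=𝟙ᵀp=7.375594  c=𝟙ᵀq=57.572259  D=ac−b²=13.248329
λ₁=(c·0.166−b)/D = (57.572259·0.166−7.375594)/13.248329 = 0.164655
λ₂=(a−b·0.166)/D = (1.175005−7.375594·0.166)/13.248329 = -0.003724
w* = 0.164655·p + -0.003724·q:
  w_0 = 0.164655·3.5397 + -0.003724·17.2413 = 0.5186  (Lockheed)
  w_1 = 0.164655·0.3251 + -0.003724·11.7323 = 0.0098  (Chevron)
  w_2 = 0.164655·1.7404 + -0.003724·17.4997 = 0.2214  (Kellogg)
  w_3 = 0.164655·1.7704 + -0.003724·11.0989 = 0.2502  (Disney)
Σw_i=1.0000  μᵀw=0.1660
σ²=wᵀΣw=λ₁·μ_p+λ₂ = 0.164655·0.166 + -0.003724 = 0.023608 ≈ 0.0236


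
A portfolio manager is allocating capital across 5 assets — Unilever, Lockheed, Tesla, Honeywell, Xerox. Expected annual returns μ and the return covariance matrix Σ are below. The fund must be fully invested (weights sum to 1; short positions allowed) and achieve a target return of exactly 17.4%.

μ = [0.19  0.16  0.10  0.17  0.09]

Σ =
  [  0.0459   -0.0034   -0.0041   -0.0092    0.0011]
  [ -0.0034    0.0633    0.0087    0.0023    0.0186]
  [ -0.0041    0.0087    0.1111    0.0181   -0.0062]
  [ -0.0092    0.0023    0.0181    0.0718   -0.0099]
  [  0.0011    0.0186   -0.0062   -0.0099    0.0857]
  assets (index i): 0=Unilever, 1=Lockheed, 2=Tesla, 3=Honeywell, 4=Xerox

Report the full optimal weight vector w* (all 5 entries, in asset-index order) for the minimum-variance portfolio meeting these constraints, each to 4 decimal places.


p=Σ⁻¹μ = [4.9222  2.3740  0.4670  2.9208  0.8429]
q=Σ⁻¹𝟙 = [26.4041  12.4096  6.9004  16.6994  11.0647]
a=μᵀp=1.934181  b=𝟙ᵀp=11.527080  c=𝟙ᵀq=73.478218  D=ac−b²=9.246593
λ₁=(c·0.174−b)/D = (73.478218·0.174−11.527080)/9.246593 = 0.136064
λ₂=(a−b·0.174)/D = (1.934181−11.527080·0.174)/9.246593 = -0.007736
w* = 0.136064·p + -0.007736·q:
  w_0 = 0.136064·4.9222 + -0.007736·26.4041 = 0.4655  (Unilever)
  w_1 = 0.136064·2.3740 + -0.007736·12.4096 = 0.2270  (Lockheed)
  w_2 = 0.136064·0.4670 + -0.007736·6.9004 = 0.0102  (Tesla)
  w_3 = 0.136064·2.9208 + -0.007736·16.6994 = 0.2682  (Honeywell)
  w_4 = 0.136064·0.8429 + -0.007736·11.0647 = 0.0291  (Xerox)
Σw_i=1.0000  μᵀw=0.1740
σ²=wᵀΣw=λ₁·μ_p+λ₂ = 0.136064·0.174 + -0.007736 = 0.015939 ≈ 0.0159

0.4655  0.2270  0.0102  0.2682  0.0291


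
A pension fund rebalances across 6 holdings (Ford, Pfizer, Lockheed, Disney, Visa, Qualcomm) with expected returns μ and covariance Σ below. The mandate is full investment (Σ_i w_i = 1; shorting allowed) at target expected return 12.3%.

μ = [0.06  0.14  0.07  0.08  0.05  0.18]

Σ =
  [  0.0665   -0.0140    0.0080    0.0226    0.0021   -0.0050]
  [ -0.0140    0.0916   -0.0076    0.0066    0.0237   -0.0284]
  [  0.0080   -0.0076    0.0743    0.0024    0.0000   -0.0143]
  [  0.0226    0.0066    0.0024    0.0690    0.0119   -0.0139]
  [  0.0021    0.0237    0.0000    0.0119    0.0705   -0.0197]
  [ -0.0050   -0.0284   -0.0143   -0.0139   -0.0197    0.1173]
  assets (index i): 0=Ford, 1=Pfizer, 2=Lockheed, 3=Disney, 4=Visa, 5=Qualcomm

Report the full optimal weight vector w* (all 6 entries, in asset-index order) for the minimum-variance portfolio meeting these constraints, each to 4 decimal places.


g=Σ⁻¹μ = [1.0820  2.4337  1.5321  0.9603  0.4061  2.5387]
h=Σ⁻¹𝟙 = [14.3198  16.4443  16.8100  9.2918  11.7588  18.2422]
a=μᵀg=1.066980  b=𝟙ᵀg=8.952960  c=𝟙ᵀh=86.866804  D=ac−b²=12.529666
λ₁=(c·0.123−b)/D = (86.866804·0.123−8.952960)/12.529666 = 0.138205
λ₂=(a−b·0.123)/D = (1.066980−8.952960·0.123)/12.529666 = -0.002732
w* = 0.138205·g + -0.002732·h:
  w_0 = 0.138205·1.0820 + -0.002732·14.3198 = 0.1104  (Ford)
  w_1 = 0.138205·2.4337 + -0.002732·16.4443 = 0.2914  (Pfizer)
  w_2 = 0.138205·1.5321 + -0.002732·16.8100 = 0.1658  (Lockheed)
  w_3 = 0.138205·0.9603 + -0.002732·9.2918 = 0.1073  (Disney)
  w_4 = 0.138205·0.4061 + -0.002732·11.7588 = 0.0240  (Visa)
  w_5 = 0.138205·2.5387 + -0.002732·18.2422 = 0.3010  (Qualcomm)
Σw_i=1.0000  μᵀw=0.1230
σ²=wᵀΣw=λ₁·μ_p+λ₂ = 0.138205·0.123 + -0.002732 = 0.014267 ≈ 0.0143

0.1104  0.2914  0.1658  0.1073  0.0240  0.3010


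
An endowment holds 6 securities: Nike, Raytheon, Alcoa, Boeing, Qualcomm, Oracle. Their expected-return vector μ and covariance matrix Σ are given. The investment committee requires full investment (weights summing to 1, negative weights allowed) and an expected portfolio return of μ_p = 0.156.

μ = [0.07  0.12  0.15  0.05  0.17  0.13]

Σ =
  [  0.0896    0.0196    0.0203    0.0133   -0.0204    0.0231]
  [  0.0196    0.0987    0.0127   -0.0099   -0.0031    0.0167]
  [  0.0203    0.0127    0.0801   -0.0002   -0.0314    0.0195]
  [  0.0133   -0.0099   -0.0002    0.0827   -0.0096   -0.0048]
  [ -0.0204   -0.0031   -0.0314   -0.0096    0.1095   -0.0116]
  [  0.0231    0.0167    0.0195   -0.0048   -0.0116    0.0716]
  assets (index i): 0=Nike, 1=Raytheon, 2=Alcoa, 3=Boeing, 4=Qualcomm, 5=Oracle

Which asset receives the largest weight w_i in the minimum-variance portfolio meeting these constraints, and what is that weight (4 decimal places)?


p=Σ⁻¹μ = [0.1129  0.8358  2.3545  1.0669  2.5166  1.4223]
q=Σ⁻¹𝟙 = [5.2868  7.5226  14.0233  14.7225  16.7427  10.3865]
a=μᵀp=1.127429  b=𝟙ᵀp=8.308915  c=𝟙ᵀq=68.684410  D=ac−b²=8.398728
λ₁=(c·0.156−b)/D = (68.684410·0.156−8.308915)/8.398728 = 0.286454
λ₂=(a−b·0.156)/D = (1.127429−8.308915·0.156)/8.398728 = -0.020094
w* = 0.286454·p + -0.020094·q:
  w_0 = 0.286454·0.1129 + -0.020094·5.2868 = -0.0739  (Nike)
  w_1 = 0.286454·0.8358 + -0.020094·7.5226 = 0.0883  (Raytheon)
  w_2 = 0.286454·2.3545 + -0.020094·14.0233 = 0.3927  (Alcoa)
  w_3 = 0.286454·1.0669 + -0.020094·14.7225 = 0.0098  (Boeing)
  w_4 = 0.286454·2.5166 + -0.020094·16.7427 = 0.3845  (Qualcomm)
  w_5 = 0.286454·1.4223 + -0.020094·10.3865 = 0.1987  (Oracle)
Σw_i=1.0000  μᵀw=0.1560
σ²=wᵀΣw=λ₁·μ_p+λ₂ = 0.286454·0.156 + -0.020094 = 0.024593 ≈ 0.0246

Alcoa (0.3927)


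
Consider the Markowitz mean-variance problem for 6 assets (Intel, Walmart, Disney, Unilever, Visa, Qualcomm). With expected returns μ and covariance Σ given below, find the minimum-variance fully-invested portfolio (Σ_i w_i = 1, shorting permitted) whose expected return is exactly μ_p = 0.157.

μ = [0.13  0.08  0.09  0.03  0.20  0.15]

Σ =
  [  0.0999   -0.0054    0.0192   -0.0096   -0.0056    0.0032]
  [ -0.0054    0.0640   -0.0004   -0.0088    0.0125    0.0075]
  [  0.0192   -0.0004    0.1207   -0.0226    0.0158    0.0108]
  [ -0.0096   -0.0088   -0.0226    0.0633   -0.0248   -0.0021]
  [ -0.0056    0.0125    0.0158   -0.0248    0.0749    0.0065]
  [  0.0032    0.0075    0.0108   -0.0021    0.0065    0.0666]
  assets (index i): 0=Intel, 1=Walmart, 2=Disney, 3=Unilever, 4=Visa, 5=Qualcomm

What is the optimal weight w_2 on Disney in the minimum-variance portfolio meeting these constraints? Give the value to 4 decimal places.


-0.0307

x=Σ⁻¹μ = [1.6211  0.8722  0.3401  2.2631  3.1687  1.7831]
y=Σ⁻¹𝟙 = [12.9344  16.0753  8.6432  30.9279  19.1599  10.2869]
a=μᵀx=1.280220  b=𝟙ᵀx=10.048230  c=𝟙ᵀy=98.027563  D=ac−b²=24.529949
λ₁=(c·0.157−b)/D = (98.027563·0.157−10.048230)/24.529949 = 0.217779
λ₂=(a−b·0.157)/D = (1.280220−10.048230·0.157)/24.529949 = -0.012122
w* = 0.217779·x + -0.012122·y:
  w_0 = 0.217779·1.6211 + -0.012122·12.9344 = 0.1962  (Intel)
  w_1 = 0.217779·0.8722 + -0.012122·16.0753 = -0.0049  (Walmart)
  w_2 = 0.217779·0.3401 + -0.012122·8.6432 = -0.0307  (Disney)
  w_3 = 0.217779·2.2631 + -0.012122·30.9279 = 0.1179  (Unilever)
  w_4 = 0.217779·3.1687 + -0.012122·19.1599 = 0.4578  (Visa)
  w_5 = 0.217779·1.7831 + -0.012122·10.2869 = 0.2636  (Qualcomm)
Σw_i=1.0000  μᵀw=0.1570
σ²=wᵀΣw=λ₁·μ_p+λ₂ = 0.217779·0.157 + -0.012122 = 0.022069 ≈ 0.0221


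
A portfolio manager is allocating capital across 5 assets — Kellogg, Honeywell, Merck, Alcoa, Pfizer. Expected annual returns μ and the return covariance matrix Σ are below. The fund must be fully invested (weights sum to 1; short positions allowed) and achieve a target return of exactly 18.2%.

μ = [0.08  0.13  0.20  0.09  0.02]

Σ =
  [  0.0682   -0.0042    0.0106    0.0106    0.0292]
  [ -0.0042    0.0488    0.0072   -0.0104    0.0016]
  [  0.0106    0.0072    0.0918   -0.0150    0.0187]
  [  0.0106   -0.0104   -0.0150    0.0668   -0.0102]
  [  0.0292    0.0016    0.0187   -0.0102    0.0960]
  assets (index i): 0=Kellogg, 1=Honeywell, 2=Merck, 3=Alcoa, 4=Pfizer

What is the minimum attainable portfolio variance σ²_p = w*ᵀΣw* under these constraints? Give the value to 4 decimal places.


g=Σ⁻¹μ = [0.7916  2.8610  2.2715  2.1320  -0.2961]
h=Σ⁻¹𝟙 = [7.9829  23.9036  9.8990  20.8505  7.8773]
a=μᵀg=1.075516  b=𝟙ᵀg=7.759990  c=𝟙ᵀh=70.513263  D=ac−b²=15.620697
λ₁=(c·0.182−b)/D = (70.513263·0.182−7.759990)/15.620697 = 0.324789
λ₂=(a−b·0.182)/D = (1.075516−7.759990·0.182)/15.620697 = -0.021561
w* = 0.324789·g + -0.021561·h:
  w_0 = 0.324789·0.7916 + -0.021561·7.9829 = 0.0850  (Kellogg)
  w_1 = 0.324789·2.8610 + -0.021561·23.9036 = 0.4138  (Honeywell)
  w_2 = 0.324789·2.2715 + -0.021561·9.8990 = 0.5243  (Merck)
  w_3 = 0.324789·2.1320 + -0.021561·20.8505 = 0.2429  (Alcoa)
  w_4 = 0.324789·-0.2961 + -0.021561·7.8773 = -0.2660  (Pfizer)
Σw_i=1.0000  μᵀw=0.1820
σ²=wᵀΣw=λ₁·μ_p+λ₂ = 0.324789·0.182 + -0.021561 = 0.037550 ≈ 0.0376

0.0376


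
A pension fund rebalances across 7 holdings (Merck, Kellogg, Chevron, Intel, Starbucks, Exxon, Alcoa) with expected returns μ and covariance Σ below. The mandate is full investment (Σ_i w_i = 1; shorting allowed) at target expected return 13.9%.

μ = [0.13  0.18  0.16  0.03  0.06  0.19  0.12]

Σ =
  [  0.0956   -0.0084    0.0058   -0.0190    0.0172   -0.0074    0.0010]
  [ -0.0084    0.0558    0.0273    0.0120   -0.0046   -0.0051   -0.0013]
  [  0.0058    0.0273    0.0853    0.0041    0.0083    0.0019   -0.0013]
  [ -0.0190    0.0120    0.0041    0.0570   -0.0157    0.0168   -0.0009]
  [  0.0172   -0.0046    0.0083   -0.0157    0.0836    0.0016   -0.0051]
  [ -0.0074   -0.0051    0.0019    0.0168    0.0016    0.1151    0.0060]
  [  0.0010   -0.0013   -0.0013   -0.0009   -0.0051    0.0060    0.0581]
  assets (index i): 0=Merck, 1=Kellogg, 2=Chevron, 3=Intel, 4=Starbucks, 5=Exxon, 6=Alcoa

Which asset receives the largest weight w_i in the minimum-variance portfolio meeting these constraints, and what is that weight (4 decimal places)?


Kellogg (0.2882)

x=Σ⁻¹μ = [1.6311  3.4453  0.5963  -0.0309  0.5941  1.7907  1.9945]
y=Σ⁻¹𝟙 = [13.4559  15.9454  3.4143  21.0012  14.6845  5.9742  18.4106]
a=μᵀx=1.541913  b=𝟙ᵀx=10.021219  c=𝟙ᵀy=92.886198  D=ac−b²=42.797572
λ₁=(c·0.139−b)/D = (92.886198·0.139−10.021219)/42.797572 = 0.067526
λ₂=(a−b·0.139)/D = (1.541913−10.021219·0.139)/42.797572 = 0.003481
w* = 0.067526·x + 0.003481·y:
  w_0 = 0.067526·1.6311 + 0.003481·13.4559 = 0.1570  (Merck)
  w_1 = 0.067526·3.4453 + 0.003481·15.9454 = 0.2882  (Kellogg)
  w_2 = 0.067526·0.5963 + 0.003481·3.4143 = 0.0522  (Chevron)
  w_3 = 0.067526·-0.0309 + 0.003481·21.0012 = 0.0710  (Intel)
  w_4 = 0.067526·0.5941 + 0.003481·14.6845 = 0.0912  (Starbucks)
  w_5 = 0.067526·1.7907 + 0.003481·5.9742 = 0.1417  (Exxon)
  w_6 = 0.067526·1.9945 + 0.003481·18.4106 = 0.1988  (Alcoa)
Σw_i=1.0000  μᵀw=0.1390
σ²=wᵀΣw=λ₁·μ_p+λ₂ = 0.067526·0.139 + 0.003481 = 0.012867 ≈ 0.0129


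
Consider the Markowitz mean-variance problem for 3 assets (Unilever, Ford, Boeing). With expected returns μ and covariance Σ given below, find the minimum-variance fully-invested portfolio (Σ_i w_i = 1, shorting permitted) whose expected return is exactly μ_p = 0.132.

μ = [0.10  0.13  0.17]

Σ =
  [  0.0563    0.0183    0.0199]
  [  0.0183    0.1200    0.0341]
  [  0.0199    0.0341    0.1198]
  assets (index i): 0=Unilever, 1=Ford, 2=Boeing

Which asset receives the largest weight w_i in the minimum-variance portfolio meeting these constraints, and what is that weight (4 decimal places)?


Unilever (0.4227)

x=Σ⁻¹μ = [1.2108  0.6012  1.0468]
y=Σ⁻¹𝟙 = [14.5874  4.8148  4.5536]
a=μᵀx=0.377189  b=𝟙ᵀx=2.858781  c=𝟙ᵀy=23.955834  D=ac−b²=0.863253
λ₁=(c·0.132−b)/D = (23.955834·0.132−2.858781)/0.863253 = 0.351448
λ₂=(a−b·0.132)/D = (0.377189−2.858781·0.132)/0.863253 = -0.000197
w* = 0.351448·x + -0.000197·y:
  w_0 = 0.351448·1.2108 + -0.000197·14.5874 = 0.4227  (Unilever)
  w_1 = 0.351448·0.6012 + -0.000197·4.8148 = 0.2104  (Ford)
  w_2 = 0.351448·1.0468 + -0.000197·4.5536 = 0.3670  (Boeing)
Σw_i=1.0000  μᵀw=0.1320
σ²=wᵀΣw=λ₁·μ_p+λ₂ = 0.351448·0.132 + -0.000197 = 0.046194 ≈ 0.0462


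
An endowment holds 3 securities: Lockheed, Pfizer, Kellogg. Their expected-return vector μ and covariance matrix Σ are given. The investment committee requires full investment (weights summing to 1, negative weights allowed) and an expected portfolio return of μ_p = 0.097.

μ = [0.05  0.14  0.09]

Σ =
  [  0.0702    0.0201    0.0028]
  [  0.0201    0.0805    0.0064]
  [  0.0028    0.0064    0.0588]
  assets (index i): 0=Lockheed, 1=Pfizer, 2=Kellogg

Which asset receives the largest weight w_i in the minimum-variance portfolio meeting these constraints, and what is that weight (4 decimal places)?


u=Σ⁻¹μ = [0.2059  1.5805  1.3488]
v=Σ⁻¹𝟙 = [11.2242  8.3827  15.5599]
a=μᵀu=0.352954  b=𝟙ᵀu=3.135185  c=𝟙ᵀv=35.166850  D=ac−b²=2.582890
λ₁=(c·0.097−b)/D = (35.166850·0.097−3.135185)/2.582890 = 0.106857
λ₂=(a−b·0.097)/D = (0.352954−3.135185·0.097)/2.582890 = 0.018909
w* = 0.106857·u + 0.018909·v:
  w_0 = 0.106857·0.2059 + 0.018909·11.2242 = 0.2342  (Lockheed)
  w_1 = 0.106857·1.5805 + 0.018909·8.3827 = 0.3274  (Pfizer)
  w_2 = 0.106857·1.3488 + 0.018909·15.5599 = 0.4384  (Kellogg)
Σw_i=1.0000  μᵀw=0.0970
σ²=wᵀΣw=λ₁·μ_p+λ₂ = 0.106857·0.097 + 0.018909 = 0.029275 ≈ 0.0293

Kellogg (0.4384)


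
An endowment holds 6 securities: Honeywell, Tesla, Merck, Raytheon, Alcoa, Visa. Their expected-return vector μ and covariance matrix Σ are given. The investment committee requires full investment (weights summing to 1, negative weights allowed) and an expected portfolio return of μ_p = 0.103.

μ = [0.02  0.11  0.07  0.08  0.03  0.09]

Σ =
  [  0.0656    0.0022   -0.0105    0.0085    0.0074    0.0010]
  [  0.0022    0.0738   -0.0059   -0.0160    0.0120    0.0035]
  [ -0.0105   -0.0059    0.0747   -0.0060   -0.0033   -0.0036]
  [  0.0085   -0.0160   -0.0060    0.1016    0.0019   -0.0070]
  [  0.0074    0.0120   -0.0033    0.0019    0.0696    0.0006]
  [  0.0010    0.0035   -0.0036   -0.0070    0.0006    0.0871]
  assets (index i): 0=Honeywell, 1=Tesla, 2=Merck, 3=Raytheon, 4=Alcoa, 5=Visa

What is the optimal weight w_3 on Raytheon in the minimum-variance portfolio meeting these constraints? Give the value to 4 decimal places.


0.2673

u=Σ⁻¹μ = [0.2640  1.7715  1.2684  1.1933  0.1156  1.1066]
v=Σ⁻¹𝟙 = [14.6959  15.0533  18.7348  12.7476  10.6430  12.4330]
a=μᵀu=0.487453  b=𝟙ᵀu=5.719280  c=𝟙ᵀv=84.307569  D=ac−b²=8.385805
λ₁=(c·0.103−b)/D = (84.307569·0.103−5.719280)/8.385805 = 0.353502
λ₂=(a−b·0.103)/D = (0.487453−5.719280·0.103)/8.385805 = -0.012120
w* = 0.353502·u + -0.012120·v:
  w_0 = 0.353502·0.2640 + -0.012120·14.6959 = -0.0848  (Honeywell)
  w_1 = 0.353502·1.7715 + -0.012120·15.0533 = 0.4438  (Tesla)
  w_2 = 0.353502·1.2684 + -0.012120·18.7348 = 0.2213  (Merck)
  w_3 = 0.353502·1.1933 + -0.012120·12.7476 = 0.2673  (Raytheon)
  w_4 = 0.353502·0.1156 + -0.012120·10.6430 = -0.0881  (Alcoa)
  w_5 = 0.353502·1.1066 + -0.012120·12.4330 = 0.2405  (Visa)
Σw_i=1.0000  μᵀw=0.1030
σ²=wᵀΣw=λ₁·μ_p+λ₂ = 0.353502·0.103 + -0.012120 = 0.024291 ≈ 0.0243


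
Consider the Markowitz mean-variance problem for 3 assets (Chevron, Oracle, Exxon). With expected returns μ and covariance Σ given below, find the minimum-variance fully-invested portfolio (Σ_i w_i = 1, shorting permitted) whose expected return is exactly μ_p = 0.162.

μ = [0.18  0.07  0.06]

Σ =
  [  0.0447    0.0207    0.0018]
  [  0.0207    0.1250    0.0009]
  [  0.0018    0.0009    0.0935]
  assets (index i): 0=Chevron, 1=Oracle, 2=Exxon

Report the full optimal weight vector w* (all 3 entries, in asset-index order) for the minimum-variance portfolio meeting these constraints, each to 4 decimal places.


g=Σ⁻¹μ = [4.0578  -0.1160  0.5647]
h=Σ⁻¹𝟙 = [19.8063  4.6461  10.2692]
a=μᵀg=0.756171  b=𝟙ᵀg=4.506509  c=𝟙ᵀh=34.721583  D=ac−b²=5.946846
λ₁=(c·0.162−b)/D = (34.721583·0.162−4.506509)/5.946846 = 0.188064
λ₂=(a−b·0.162)/D = (0.756171−4.506509·0.162)/5.946846 = 0.004392
w* = 0.188064·g + 0.004392·h:
  w_0 = 0.188064·4.0578 + 0.004392·19.8063 = 0.8501  (Chevron)
  w_1 = 0.188064·-0.1160 + 0.004392·4.6461 = -0.0014  (Oracle)
  w_2 = 0.188064·0.5647 + 0.004392·10.2692 = 0.1513  (Exxon)
Σw_i=1.0000  μᵀw=0.1620
σ²=wᵀΣw=λ₁·μ_p+λ₂ = 0.188064·0.162 + 0.004392 = 0.034858 ≈ 0.0349

0.8501  -0.0014  0.1513


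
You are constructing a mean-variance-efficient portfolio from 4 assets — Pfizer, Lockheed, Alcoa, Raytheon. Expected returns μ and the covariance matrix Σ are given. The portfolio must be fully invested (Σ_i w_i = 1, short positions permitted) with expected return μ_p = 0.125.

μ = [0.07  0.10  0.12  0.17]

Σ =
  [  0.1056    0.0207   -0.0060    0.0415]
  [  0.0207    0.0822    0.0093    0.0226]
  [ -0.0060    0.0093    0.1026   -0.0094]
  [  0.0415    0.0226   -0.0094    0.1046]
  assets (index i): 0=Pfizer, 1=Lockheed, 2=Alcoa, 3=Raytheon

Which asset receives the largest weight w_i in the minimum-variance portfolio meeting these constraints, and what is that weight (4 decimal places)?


Alcoa (0.3429)

u=Σ⁻¹μ = [-0.0232  0.6375  1.2579  1.6098]
v=Σ⁻¹𝟙 = [5.9997  7.7662  9.9797  6.3987]
a=μᵀu=0.486734  b=𝟙ᵀu=3.481950  c=𝟙ᵀv=30.144383  D=ac−b²=2.548333
λ₁=(c·0.125−b)/D = (30.144383·0.125−3.481950)/2.548333 = 0.112269
λ₂=(a−b·0.125)/D = (0.486734−3.481950·0.125)/2.548333 = 0.020206
w* = 0.112269·u + 0.020206·v:
  w_0 = 0.112269·-0.0232 + 0.020206·5.9997 = 0.1186  (Pfizer)
  w_1 = 0.112269·0.6375 + 0.020206·7.7662 = 0.2285  (Lockheed)
  w_2 = 0.112269·1.2579 + 0.020206·9.9797 = 0.3429  (Alcoa)
  w_3 = 0.112269·1.6098 + 0.020206·6.3987 = 0.3100  (Raytheon)
Σw_i=1.0000  μᵀw=0.1250
σ²=wᵀΣw=λ₁·μ_p+λ₂ = 0.112269·0.125 + 0.020206 = 0.034239 ≈ 0.0342


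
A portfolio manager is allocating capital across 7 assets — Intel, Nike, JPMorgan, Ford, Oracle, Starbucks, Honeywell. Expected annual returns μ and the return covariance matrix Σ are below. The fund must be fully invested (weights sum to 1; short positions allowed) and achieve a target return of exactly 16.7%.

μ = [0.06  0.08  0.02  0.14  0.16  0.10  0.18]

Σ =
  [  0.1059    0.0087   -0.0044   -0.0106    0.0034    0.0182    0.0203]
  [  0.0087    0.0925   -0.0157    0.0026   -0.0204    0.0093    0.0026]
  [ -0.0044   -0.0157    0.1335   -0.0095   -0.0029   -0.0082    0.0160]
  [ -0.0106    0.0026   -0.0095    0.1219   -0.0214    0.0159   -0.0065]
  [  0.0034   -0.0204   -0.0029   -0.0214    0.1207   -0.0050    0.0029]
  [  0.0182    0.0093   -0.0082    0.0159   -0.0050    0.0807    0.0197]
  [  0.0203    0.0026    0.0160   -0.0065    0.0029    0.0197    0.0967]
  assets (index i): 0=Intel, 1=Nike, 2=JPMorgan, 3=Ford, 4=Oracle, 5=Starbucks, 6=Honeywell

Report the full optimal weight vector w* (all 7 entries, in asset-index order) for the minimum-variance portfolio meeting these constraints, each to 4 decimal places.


x=Σ⁻¹μ = [0.1654  1.1432  0.2613  1.4945  1.7652  0.4968  1.6991]
y=Σ⁻¹𝟙 = [7.0623  13.4476  10.1434  10.8672  12.7069  7.5517  5.6297]
a=μᵀx=0.953778  b=𝟙ᵀx=7.025450  c=𝟙ᵀy=67.408830  D=ac−b²=14.936144
λ₁=(c·0.167−b)/D = (67.408830·0.167−7.025450)/14.936144 = 0.283328
λ₂=(a−b·0.167)/D = (0.953778−7.025450·0.167)/14.936144 = -0.014694
w* = 0.283328·x + -0.014694·y:
  w_0 = 0.283328·0.1654 + -0.014694·7.0623 = -0.0569  (Intel)
  w_1 = 0.283328·1.1432 + -0.014694·13.4476 = 0.1263  (Nike)
  w_2 = 0.283328·0.2613 + -0.014694·10.1434 = -0.0750  (JPMorgan)
  w_3 = 0.283328·1.4945 + -0.014694·10.8672 = 0.2638  (Ford)
  w_4 = 0.283328·1.7652 + -0.014694·12.7069 = 0.3134  (Oracle)
  w_5 = 0.283328·0.4968 + -0.014694·7.5517 = 0.0298  (Starbucks)
  w_6 = 0.283328·1.6991 + -0.014694·5.6297 = 0.3987  (Honeywell)
Σw_i=1.0000  μᵀw=0.1670
σ²=wᵀΣw=λ₁·μ_p+λ₂ = 0.283328·0.167 + -0.014694 = 0.032622 ≈ 0.0326

-0.0569  0.1263  -0.0750  0.2638  0.3134  0.0298  0.3987


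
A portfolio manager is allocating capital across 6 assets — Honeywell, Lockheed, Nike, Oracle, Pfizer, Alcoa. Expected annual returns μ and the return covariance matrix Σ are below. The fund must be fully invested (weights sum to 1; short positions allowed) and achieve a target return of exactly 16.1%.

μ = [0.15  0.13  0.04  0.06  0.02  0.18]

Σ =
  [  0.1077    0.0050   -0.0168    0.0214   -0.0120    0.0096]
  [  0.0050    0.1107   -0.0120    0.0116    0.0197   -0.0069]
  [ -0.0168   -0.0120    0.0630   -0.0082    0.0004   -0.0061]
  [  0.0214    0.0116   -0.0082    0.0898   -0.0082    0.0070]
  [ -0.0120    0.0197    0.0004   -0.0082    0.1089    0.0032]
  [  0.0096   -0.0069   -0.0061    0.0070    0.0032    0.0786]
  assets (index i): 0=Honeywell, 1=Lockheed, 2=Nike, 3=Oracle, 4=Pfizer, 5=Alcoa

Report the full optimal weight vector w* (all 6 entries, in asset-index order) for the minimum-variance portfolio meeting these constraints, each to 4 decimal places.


x=Σ⁻¹μ = [1.3280  1.4094  1.5018  0.1239  0.0096  2.3567]
y=Σ⁻¹𝟙 = [10.4015  9.2746  22.8178  9.3537  8.8943  12.8421]
a=μᵀx=0.874319  b=𝟙ᵀx=6.729325  c=𝟙ᵀy=73.584024  D=ac−b²=19.052091
λ₁=(c·0.161−b)/D = (73.584024·0.161−6.729325)/19.052091 = 0.268616
λ₂=(a−b·0.161)/D = (0.874319−6.729325·0.161)/19.052091 = -0.010975
w* = 0.268616·x + -0.010975·y:
  w_0 = 0.268616·1.3280 + -0.010975·10.4015 = 0.2426  (Honeywell)
  w_1 = 0.268616·1.4094 + -0.010975·9.2746 = 0.2768  (Lockheed)
  w_2 = 0.268616·1.5018 + -0.010975·22.8178 = 0.1530  (Nike)
  w_3 = 0.268616·0.1239 + -0.010975·9.3537 = -0.0694  (Oracle)
  w_4 = 0.268616·0.0096 + -0.010975·8.8943 = -0.0950  (Pfizer)
  w_5 = 0.268616·2.3567 + -0.010975·12.8421 = 0.4921  (Alcoa)
Σw_i=1.0000  μᵀw=0.1610
σ²=wᵀΣw=λ₁·μ_p+λ₂ = 0.268616·0.161 + -0.010975 = 0.032272 ≈ 0.0323

0.2426  0.2768  0.1530  -0.0694  -0.0950  0.4921


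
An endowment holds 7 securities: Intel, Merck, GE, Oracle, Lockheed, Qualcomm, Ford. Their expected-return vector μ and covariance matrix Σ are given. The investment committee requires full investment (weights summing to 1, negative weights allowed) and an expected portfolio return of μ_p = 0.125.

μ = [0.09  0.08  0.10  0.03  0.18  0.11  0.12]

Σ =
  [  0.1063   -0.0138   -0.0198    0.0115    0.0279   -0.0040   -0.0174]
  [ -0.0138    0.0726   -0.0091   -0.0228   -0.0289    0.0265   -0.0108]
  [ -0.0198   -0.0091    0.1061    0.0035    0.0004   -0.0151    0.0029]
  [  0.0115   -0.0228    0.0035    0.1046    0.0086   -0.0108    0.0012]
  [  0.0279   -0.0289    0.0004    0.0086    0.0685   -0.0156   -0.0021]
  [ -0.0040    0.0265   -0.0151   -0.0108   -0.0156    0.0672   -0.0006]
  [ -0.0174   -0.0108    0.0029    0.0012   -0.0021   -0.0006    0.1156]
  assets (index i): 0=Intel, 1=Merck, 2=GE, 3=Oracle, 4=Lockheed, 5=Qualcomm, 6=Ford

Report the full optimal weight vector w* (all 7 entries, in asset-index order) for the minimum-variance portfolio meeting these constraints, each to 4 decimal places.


u=Σ⁻¹μ = [0.6977  2.6421  1.5081  0.6059  3.8689  1.9837  1.4264]
v=Σ⁻¹𝟙 = [10.7415  27.6413  15.1790  13.4070  24.1288  15.9016  12.8506]
a=μᵀu=1.528901  b=𝟙ᵀu=12.732598  c=𝟙ᵀv=119.849980  D=ac−b²=21.119677
λ₁=(c·0.125−b)/D = (119.849980·0.125−12.732598)/21.119677 = 0.106472
λ₂=(a−b·0.125)/D = (1.528901−12.732598·0.125)/21.119677 = -0.002968
w* = 0.106472·u + -0.002968·v:
  w_0 = 0.106472·0.6977 + -0.002968·10.7415 = 0.0424  (Intel)
  w_1 = 0.106472·2.6421 + -0.002968·27.6413 = 0.1993  (Merck)
  w_2 = 0.106472·1.5081 + -0.002968·15.1790 = 0.1155  (GE)
  w_3 = 0.106472·0.6059 + -0.002968·13.4070 = 0.0247  (Oracle)
  w_4 = 0.106472·3.8689 + -0.002968·24.1288 = 0.3403  (Lockheed)
  w_5 = 0.106472·1.9837 + -0.002968·15.9016 = 0.1640  (Qualcomm)
  w_6 = 0.106472·1.4264 + -0.002968·12.8506 = 0.1137  (Ford)
Σw_i=1.0000  μᵀw=0.1250
σ²=wᵀΣw=λ₁·μ_p+λ₂ = 0.106472·0.125 + -0.002968 = 0.010341 ≈ 0.0103

0.0424  0.1993  0.1155  0.0247  0.3403  0.1640  0.1137


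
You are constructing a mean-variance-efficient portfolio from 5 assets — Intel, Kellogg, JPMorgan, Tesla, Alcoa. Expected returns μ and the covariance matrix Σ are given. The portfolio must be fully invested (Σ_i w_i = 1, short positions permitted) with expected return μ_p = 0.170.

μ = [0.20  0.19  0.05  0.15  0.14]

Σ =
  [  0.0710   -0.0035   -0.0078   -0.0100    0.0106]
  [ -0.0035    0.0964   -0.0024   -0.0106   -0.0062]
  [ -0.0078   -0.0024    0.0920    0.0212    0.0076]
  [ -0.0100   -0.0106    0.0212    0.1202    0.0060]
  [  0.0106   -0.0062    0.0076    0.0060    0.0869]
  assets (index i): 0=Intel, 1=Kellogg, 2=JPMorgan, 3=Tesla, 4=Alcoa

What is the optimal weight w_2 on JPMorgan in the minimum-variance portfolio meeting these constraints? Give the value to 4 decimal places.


g=Σ⁻¹μ = [3.0077  2.3444  0.3925  1.5723  1.2685]
h=Σ⁻¹𝟙 = [15.6417  12.7093  9.8065  8.5598  9.0576]
a=μᵀg=1.480042  b=𝟙ᵀg=8.585467  c=𝟙ᵀh=55.774943  D=ac−b²=8.838993
λ₁=(c·0.170−b)/D = (55.774943·0.170−8.585467)/8.838993 = 0.101400
λ₂=(a−b·0.170)/D = (1.480042−8.585467·0.170)/8.838993 = 0.002321
w* = 0.101400·g + 0.002321·h:
  w_0 = 0.101400·3.0077 + 0.002321·15.6417 = 0.3413  (Intel)
  w_1 = 0.101400·2.3444 + 0.002321·12.7093 = 0.2672  (Kellogg)
  w_2 = 0.101400·0.3925 + 0.002321·9.8065 = 0.0626  (JPMorgan)
  w_3 = 0.101400·1.5723 + 0.002321·8.5598 = 0.1793  (Tesla)
  w_4 = 0.101400·1.2685 + 0.002321·9.0576 = 0.1497  (Alcoa)
Σw_i=1.0000  μᵀw=0.1700
σ²=wᵀΣw=λ₁·μ_p+λ₂ = 0.101400·0.170 + 0.002321 = 0.019559 ≈ 0.0196

0.0626


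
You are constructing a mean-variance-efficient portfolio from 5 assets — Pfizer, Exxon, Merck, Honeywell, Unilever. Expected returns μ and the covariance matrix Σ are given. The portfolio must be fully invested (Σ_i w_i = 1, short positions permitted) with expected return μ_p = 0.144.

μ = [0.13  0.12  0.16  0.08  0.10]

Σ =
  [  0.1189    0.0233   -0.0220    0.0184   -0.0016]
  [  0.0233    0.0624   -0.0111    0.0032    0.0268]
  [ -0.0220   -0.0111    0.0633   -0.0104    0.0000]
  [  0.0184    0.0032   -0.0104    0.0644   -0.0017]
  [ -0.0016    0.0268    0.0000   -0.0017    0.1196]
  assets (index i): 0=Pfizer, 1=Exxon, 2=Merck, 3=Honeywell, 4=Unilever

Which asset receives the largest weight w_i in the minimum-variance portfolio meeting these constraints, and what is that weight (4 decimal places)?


Merck (0.5552)

u=Σ⁻¹μ = [1.1688  1.8377  3.4848  1.3919  0.4597]
v=Σ⁻¹𝟙 = [7.4972  14.2077  23.6290  16.6413  5.5144]
a=μᵀu=1.087363  b=𝟙ᵀu=8.342942  c=𝟙ᵀv=67.489598  D=ac−b²=3.781037
λ₁=(c·0.144−b)/D = (67.489598·0.144−8.342942)/3.781037 = 0.363805
λ₂=(a−b·0.144)/D = (1.087363−8.342942·0.144)/3.781037 = -0.030156
w* = 0.363805·u + -0.030156·v:
  w_0 = 0.363805·1.1688 + -0.030156·7.4972 = 0.1991  (Pfizer)
  w_1 = 0.363805·1.8377 + -0.030156·14.2077 = 0.2401  (Exxon)
  w_2 = 0.363805·3.4848 + -0.030156·23.6290 = 0.5552  (Merck)
  w_3 = 0.363805·1.3919 + -0.030156·16.6413 = 0.0045  (Honeywell)
  w_4 = 0.363805·0.4597 + -0.030156·5.5144 = 0.0010  (Unilever)
Σw_i=1.0000  μᵀw=0.1440
σ²=wᵀΣw=λ₁·μ_p+λ₂ = 0.363805·0.144 + -0.030156 = 0.022232 ≈ 0.0222


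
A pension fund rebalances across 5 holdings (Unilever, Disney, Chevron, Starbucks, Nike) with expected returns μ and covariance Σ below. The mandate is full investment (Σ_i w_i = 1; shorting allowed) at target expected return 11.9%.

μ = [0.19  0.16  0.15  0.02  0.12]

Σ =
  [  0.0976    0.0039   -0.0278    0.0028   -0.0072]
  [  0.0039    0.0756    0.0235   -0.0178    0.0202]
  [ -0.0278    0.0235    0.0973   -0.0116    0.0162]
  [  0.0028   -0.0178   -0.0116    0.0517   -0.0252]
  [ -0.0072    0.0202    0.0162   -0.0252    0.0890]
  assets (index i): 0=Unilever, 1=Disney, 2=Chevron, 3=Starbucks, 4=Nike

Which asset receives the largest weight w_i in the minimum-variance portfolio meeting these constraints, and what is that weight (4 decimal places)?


Starbucks (0.2792)

p=Σ⁻¹μ = [2.4742  1.4680  1.8830  1.8632  1.4001]
q=Σ⁻¹𝟙 = [13.5862  12.1001  12.4540  33.8007  16.8924]
a=μᵀp=1.192719  b=𝟙ᵀp=9.088601  c=𝟙ᵀq=88.833400  D=ac−b²=23.350592
λ₁=(c·0.119−b)/D = (88.833400·0.119−9.088601)/23.350592 = 0.063492
λ₂=(a−b·0.119)/D = (1.192719−9.088601·0.119)/23.350592 = 0.004761
w* = 0.063492·p + 0.004761·q:
  w_0 = 0.063492·2.4742 + 0.004761·13.5862 = 0.2218  (Unilever)
  w_1 = 0.063492·1.4680 + 0.004761·12.1001 = 0.1508  (Disney)
  w_2 = 0.063492·1.8830 + 0.004761·12.4540 = 0.1789  (Chevron)
  w_3 = 0.063492·1.8632 + 0.004761·33.8007 = 0.2792  (Starbucks)
  w_4 = 0.063492·1.4001 + 0.004761·16.8924 = 0.1693  (Nike)
Σw_i=1.0000  μᵀw=0.1190
σ²=wᵀΣw=λ₁·μ_p+λ₂ = 0.063492·0.119 + 0.004761 = 0.012317 ≈ 0.0123


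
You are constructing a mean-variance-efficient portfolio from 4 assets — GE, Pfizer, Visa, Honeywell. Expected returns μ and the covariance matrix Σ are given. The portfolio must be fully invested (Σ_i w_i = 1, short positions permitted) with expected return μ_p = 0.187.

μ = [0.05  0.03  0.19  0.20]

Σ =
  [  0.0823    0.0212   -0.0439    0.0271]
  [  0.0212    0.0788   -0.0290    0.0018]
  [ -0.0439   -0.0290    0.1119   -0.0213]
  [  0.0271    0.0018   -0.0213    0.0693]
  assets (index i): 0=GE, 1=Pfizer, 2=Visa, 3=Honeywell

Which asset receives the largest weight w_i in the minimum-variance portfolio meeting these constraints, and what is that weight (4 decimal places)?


u=Σ⁻¹μ = [0.7322  1.1922  2.9561  3.4773]
v=Σ⁻¹𝟙 = [14.5973  16.4346  21.7754  14.9877]
a=μᵀu=1.329484  b=𝟙ᵀu=8.357755  c=𝟙ᵀv=67.794916  D=ac−b²=20.280211
λ₁=(c·0.187−b)/D = (67.794916·0.187−8.357755)/20.280211 = 0.213010
λ₂=(a−b·0.187)/D = (1.329484−8.357755·0.187)/20.280211 = -0.011510
w* = 0.213010·u + -0.011510·v:
  w_0 = 0.213010·0.7322 + -0.011510·14.5973 = -0.0120  (GE)
  w_1 = 0.213010·1.1922 + -0.011510·16.4346 = 0.0648  (Pfizer)
  w_2 = 0.213010·2.9561 + -0.011510·21.7754 = 0.3790  (Visa)
  w_3 = 0.213010·3.4773 + -0.011510·14.9877 = 0.5682  (Honeywell)
Σw_i=1.0000  μᵀw=0.1870
σ²=wᵀΣw=λ₁·μ_p+λ₂ = 0.213010·0.187 + -0.011510 = 0.028323 ≈ 0.0283

Honeywell (0.5682)
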